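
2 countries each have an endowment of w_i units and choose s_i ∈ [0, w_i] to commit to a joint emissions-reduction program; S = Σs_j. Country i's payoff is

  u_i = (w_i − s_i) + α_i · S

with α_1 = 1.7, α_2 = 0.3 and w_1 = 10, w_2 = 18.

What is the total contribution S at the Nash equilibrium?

∂u_i/∂s_i = α_i − 1, so country i contributes w_i if α_i > 1, else 0.
α_i > 1 for i ∈ {1}; NE contributions (10, 0), S = 10.

10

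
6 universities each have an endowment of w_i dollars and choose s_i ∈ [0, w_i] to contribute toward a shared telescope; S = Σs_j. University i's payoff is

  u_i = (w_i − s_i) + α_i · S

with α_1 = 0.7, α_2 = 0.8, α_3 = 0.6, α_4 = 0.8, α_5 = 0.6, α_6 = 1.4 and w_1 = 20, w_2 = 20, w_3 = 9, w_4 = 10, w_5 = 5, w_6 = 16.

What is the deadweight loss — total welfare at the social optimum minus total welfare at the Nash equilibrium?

249.6

∂u_i/∂s_i = α_i − 1, so university i contributes w_i if α_i > 1, else 0.
α_i > 1 for i ∈ {6}; NE contributions (0, 0, 0, 0, 0, 16), S = 16.
W^NE = Σw_i − S^NE + (Σα_i)·S^NE = 80 + 3.9·16 = 142.4.
Planner: ∂(Σu_j)/∂s_i = Σα_j − 1 = 3.9 > 0, so everyone contributes w_i; S^SO = 80, W^SO = 80 + 3.9·80 = 392.
Deadweight loss = 249.6.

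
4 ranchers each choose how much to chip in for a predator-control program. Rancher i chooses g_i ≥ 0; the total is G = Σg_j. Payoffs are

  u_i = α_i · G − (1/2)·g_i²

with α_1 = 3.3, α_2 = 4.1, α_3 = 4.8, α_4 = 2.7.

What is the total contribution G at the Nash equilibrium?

Rancher i's FOC: ∂u_i/∂g_i = α_i − g_i = 0, so g_i* = α_i.
NE contributions = (3.3, 4.1, 4.8, 2.7); G = 14.9.

14.9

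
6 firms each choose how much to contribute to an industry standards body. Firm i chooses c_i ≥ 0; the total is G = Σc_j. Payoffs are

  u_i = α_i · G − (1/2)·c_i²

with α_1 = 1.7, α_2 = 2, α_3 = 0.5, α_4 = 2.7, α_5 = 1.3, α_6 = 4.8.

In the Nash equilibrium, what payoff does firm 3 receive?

6.375

Firm i's FOC: ∂u_i/∂c_i = α_i − c_i = 0, so c_i* = α_i.
NE contributions = (1.7, 2, 0.5, 2.7, 1.3, 4.8); G = 13.
u_3 = α_3·G − ½·(c_3)² = 0.5·13 − ½·0.5² = 6.375.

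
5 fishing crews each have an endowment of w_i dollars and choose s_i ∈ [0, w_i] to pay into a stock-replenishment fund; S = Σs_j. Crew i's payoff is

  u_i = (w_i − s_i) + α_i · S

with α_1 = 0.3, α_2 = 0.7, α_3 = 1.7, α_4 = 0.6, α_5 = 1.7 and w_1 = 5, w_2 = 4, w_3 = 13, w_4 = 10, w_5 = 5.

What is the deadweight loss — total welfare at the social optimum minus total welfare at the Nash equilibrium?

∂u_i/∂s_i = α_i − 1, so crew i contributes w_i if α_i > 1, else 0.
α_i > 1 for i ∈ {3, 5}; NE contributions (0, 0, 13, 0, 5), S = 18.
W^NE = Σw_i − S^NE + (Σα_i)·S^NE = 37 + 4·18 = 109.
Planner: ∂(Σu_j)/∂s_i = Σα_j − 1 = 4 > 0, so everyone contributes w_i; S^SO = 37, W^SO = 37 + 4·37 = 185.
Deadweight loss = 76.

76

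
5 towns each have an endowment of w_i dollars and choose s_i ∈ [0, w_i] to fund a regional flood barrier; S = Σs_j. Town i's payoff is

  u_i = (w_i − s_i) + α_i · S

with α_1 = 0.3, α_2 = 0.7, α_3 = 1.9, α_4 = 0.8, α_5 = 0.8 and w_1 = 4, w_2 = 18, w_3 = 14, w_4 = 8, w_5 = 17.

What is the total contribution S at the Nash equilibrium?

14

∂u_i/∂s_i = α_i − 1, so town i contributes w_i if α_i > 1, else 0.
α_i > 1 for i ∈ {3}; NE contributions (0, 0, 14, 0, 0), S = 14.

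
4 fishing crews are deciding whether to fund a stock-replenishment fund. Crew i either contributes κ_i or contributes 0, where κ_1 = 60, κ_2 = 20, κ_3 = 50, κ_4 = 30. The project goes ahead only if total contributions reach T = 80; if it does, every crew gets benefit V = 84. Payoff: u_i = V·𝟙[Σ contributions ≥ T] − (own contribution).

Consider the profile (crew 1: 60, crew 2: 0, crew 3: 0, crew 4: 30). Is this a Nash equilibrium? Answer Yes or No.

Yes

Total = 90 ≥ 80: provided.
Crew 1 (pledges 60, payoff 24): dropping to 0 → total 30, payoff 0. No gain.
Crew 2 (pledges 0, payoff 84): pledging 20 → total 110, payoff 64. No gain.
Crew 3 (pledges 0, payoff 84): pledging 50 → total 140, payoff 34. No gain.
Crew 4 (pledges 30, payoff 54): dropping to 0 → total 60, payoff 0. No gain.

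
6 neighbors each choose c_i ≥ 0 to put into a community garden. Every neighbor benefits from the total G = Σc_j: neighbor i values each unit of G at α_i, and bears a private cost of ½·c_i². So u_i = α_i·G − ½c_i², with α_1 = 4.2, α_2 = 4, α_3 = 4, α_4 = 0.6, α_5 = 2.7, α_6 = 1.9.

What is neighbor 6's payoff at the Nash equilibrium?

31.255

Neighbor i's FOC: ∂u_i/∂c_i = α_i − c_i = 0, so c_i* = α_i.
NE contributions = (4.2, 4, 4, 0.6, 2.7, 1.9); G = 17.4.
u_6 = α_6·G − ½·(c_6)² = 1.9·17.4 − ½·1.9² = 31.255.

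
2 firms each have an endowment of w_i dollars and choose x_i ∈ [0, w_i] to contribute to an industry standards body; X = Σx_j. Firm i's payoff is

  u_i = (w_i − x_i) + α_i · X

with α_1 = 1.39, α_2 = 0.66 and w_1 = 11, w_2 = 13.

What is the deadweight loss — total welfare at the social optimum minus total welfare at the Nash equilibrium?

∂u_i/∂x_i = α_i − 1, so firm i contributes w_i if α_i > 1, else 0.
α_i > 1 for i ∈ {1}; NE contributions (11, 0), X = 11.
W^NE = Σw_i − X^NE + (Σα_i)·X^NE = 24 + 1.05·11 = 35.55.
Planner: ∂(Σu_j)/∂x_i = Σα_j − 1 = 1.05 > 0, so everyone contributes w_i; X^SO = 24, W^SO = 24 + 1.05·24 = 49.2.
Deadweight loss = 13.65.

13.65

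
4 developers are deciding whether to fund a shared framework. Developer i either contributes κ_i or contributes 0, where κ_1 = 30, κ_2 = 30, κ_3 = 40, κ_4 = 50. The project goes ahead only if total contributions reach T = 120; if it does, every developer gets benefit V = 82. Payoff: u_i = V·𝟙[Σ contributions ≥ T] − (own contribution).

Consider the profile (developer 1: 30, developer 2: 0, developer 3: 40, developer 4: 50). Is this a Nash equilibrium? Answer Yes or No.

Yes

Total = 120 ≥ 120: provided.
Developer 1 (pledges 30, payoff 52): dropping to 0 → total 90, payoff 0. No gain.
Developer 2 (pledges 0, payoff 82): pledging 30 → total 150, payoff 52. No gain.
Developer 3 (pledges 40, payoff 42): dropping to 0 → total 80, payoff 0. No gain.
Developer 4 (pledges 50, payoff 32): dropping to 0 → total 70, payoff 0. No gain.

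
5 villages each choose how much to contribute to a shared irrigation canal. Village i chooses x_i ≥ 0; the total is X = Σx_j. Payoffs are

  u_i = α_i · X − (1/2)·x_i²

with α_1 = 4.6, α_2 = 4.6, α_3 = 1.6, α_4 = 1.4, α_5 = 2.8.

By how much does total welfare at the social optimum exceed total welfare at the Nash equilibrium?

Village i's FOC: ∂u_i/∂x_i = α_i − x_i = 0, so x_i* = α_i.
NE contributions = (4.6, 4.6, 1.6, 1.4, 2.8); X = 15.
W^NE = (Σα)·X − ½Σα_i² = 15² − ½·54.68 = 197.66.
Planner sets x_i = Σα_j = 15 for every i, so X^SO = 5·15 = 75.
W^SO = (Σα)·X^SO − ½·5·(Σα)² = (5/2)·15² = 562.5.
Deadweight loss = W^SO − W^NE = 364.84.

364.84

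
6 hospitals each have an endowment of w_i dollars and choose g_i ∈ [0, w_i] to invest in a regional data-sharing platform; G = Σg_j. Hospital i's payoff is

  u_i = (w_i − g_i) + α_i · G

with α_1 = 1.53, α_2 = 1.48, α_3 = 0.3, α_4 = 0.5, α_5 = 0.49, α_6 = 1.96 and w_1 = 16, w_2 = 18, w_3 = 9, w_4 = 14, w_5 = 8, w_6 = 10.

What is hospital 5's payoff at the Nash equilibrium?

∂u_i/∂g_i = α_i − 1, so hospital i contributes w_i if α_i > 1, else 0.
α_i > 1 for i ∈ {1, 2, 6}; NE contributions (16, 18, 0, 0, 0, 10), G = 44.
u_5 = (8 − 0) + 0.49·44 = 29.56.

29.56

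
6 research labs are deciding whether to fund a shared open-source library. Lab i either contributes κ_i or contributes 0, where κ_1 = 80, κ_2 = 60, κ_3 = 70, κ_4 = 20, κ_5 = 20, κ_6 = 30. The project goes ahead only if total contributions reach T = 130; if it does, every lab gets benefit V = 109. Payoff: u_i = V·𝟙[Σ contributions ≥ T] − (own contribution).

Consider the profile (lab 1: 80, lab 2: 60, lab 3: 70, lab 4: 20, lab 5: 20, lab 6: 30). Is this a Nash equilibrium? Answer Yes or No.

Total = 280 ≥ 130: provided.
Lab 1 (pledges 80, payoff 29): dropping to 0 → total 200, payoff 109. Profitable deviation.

No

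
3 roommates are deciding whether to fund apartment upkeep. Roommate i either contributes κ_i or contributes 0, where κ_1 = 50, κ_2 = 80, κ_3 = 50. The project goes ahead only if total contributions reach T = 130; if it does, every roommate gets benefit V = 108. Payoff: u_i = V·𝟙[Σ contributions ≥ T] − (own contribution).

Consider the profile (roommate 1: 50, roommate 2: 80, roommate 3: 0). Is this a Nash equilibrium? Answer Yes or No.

Total = 130 ≥ 130: provided.
Roommate 1 (pledges 50, payoff 58): dropping to 0 → total 80, payoff 0. No gain.
Roommate 2 (pledges 80, payoff 28): dropping to 0 → total 50, payoff 0. No gain.
Roommate 3 (pledges 0, payoff 108): pledging 50 → total 180, payoff 58. No gain.

Yes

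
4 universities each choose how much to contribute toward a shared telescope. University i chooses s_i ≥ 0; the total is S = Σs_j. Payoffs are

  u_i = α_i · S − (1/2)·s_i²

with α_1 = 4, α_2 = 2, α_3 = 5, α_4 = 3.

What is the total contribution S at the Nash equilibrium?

14

University i's FOC: ∂u_i/∂s_i = α_i − s_i = 0, so s_i* = α_i.
NE contributions = (4, 2, 5, 3); S = 14.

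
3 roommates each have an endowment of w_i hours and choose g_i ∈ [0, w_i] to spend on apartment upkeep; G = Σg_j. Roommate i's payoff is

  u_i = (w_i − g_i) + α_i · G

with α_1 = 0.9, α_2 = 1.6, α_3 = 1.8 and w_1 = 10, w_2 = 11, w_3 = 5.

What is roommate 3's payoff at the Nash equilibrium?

∂u_i/∂g_i = α_i − 1, so roommate i contributes w_i if α_i > 1, else 0.
α_i > 1 for i ∈ {2, 3}; NE contributions (0, 11, 5), G = 16.
u_3 = (5 − 5) + 1.8·16 = 28.8.

28.8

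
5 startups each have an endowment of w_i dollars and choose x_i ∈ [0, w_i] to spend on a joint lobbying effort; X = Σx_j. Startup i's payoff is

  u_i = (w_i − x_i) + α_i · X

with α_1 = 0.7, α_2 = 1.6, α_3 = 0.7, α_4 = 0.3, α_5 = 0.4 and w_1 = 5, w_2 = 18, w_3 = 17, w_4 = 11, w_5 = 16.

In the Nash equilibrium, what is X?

∂u_i/∂x_i = α_i − 1, so startup i contributes w_i if α_i > 1, else 0.
α_i > 1 for i ∈ {2}; NE contributions (0, 18, 0, 0, 0), X = 18.

18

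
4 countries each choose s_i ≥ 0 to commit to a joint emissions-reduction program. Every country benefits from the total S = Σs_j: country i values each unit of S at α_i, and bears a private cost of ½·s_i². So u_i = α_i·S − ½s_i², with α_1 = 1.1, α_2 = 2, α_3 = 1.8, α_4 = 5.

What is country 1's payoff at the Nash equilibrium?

Country i's FOC: ∂u_i/∂s_i = α_i − s_i = 0, so s_i* = α_i.
NE contributions = (1.1, 2, 1.8, 5); S = 9.9.
u_1 = α_1·S − ½·(s_1)² = 1.1·9.9 − ½·1.1² = 10.285.

10.285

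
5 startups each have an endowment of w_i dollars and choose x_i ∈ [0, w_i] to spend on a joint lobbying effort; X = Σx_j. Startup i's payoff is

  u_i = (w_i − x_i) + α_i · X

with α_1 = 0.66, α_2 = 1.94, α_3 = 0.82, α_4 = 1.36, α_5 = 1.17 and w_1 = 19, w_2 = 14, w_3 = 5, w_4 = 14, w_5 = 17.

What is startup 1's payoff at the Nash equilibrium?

∂u_i/∂x_i = α_i − 1, so startup i contributes w_i if α_i > 1, else 0.
α_i > 1 for i ∈ {2, 4, 5}; NE contributions (0, 14, 0, 14, 17), X = 45.
u_1 = (19 − 0) + 0.66·45 = 48.7.

48.7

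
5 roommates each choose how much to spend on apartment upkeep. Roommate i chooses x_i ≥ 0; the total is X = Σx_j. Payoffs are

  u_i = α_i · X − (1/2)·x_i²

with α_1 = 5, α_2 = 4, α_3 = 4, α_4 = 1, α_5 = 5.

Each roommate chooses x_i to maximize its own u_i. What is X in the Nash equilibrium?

Roommate i's FOC: ∂u_i/∂x_i = α_i − x_i = 0, so x_i* = α_i.
NE contributions = (5, 4, 4, 1, 5); X = 19.

19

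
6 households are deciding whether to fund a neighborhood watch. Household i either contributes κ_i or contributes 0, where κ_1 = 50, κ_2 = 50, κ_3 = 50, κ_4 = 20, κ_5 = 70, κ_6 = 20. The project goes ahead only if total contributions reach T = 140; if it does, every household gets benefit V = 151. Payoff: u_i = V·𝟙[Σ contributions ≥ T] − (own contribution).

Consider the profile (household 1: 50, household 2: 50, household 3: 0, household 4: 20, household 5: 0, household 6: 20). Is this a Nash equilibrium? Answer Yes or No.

Yes

Total = 140 ≥ 140: provided.
Household 1 (pledges 50, payoff 101): dropping to 0 → total 90, payoff 0. No gain.
Household 2 (pledges 50, payoff 101): dropping to 0 → total 90, payoff 0. No gain.
Household 3 (pledges 0, payoff 151): pledging 50 → total 190, payoff 101. No gain.
Household 4 (pledges 20, payoff 131): dropping to 0 → total 120, payoff 0. No gain.
Household 5 (pledges 0, payoff 151): pledging 70 → total 210, payoff 81. No gain.
Household 6 (pledges 20, payoff 131): dropping to 0 → total 120, payoff 0. No gain.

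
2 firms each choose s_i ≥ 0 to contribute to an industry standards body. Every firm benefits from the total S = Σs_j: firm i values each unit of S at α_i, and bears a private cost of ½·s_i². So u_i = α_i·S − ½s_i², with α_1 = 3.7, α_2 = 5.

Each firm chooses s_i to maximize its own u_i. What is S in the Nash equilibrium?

Firm i's FOC: ∂u_i/∂s_i = α_i − s_i = 0, so s_i* = α_i.
NE contributions = (3.7, 5); S = 8.7.

8.7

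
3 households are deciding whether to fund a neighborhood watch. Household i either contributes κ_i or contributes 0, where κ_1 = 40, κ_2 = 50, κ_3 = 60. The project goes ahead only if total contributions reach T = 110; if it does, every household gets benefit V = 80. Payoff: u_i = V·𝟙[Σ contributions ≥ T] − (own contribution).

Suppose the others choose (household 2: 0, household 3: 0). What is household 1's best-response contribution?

0

Others' total = 0. Even contributing 40 gives 40 < 110: no benefit either way.
Best response: 0.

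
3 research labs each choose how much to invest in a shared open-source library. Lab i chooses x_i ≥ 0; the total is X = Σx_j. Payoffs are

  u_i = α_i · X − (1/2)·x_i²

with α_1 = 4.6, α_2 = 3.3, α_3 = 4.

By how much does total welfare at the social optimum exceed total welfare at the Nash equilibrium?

94.83

Lab i's FOC: ∂u_i/∂x_i = α_i − x_i = 0, so x_i* = α_i.
NE contributions = (4.6, 3.3, 4); X = 11.9.
W^NE = (Σα)·X − ½Σα_i² = 11.9² − ½·48.05 = 117.585.
Planner sets x_i = Σα_j = 11.9 for every i, so X^SO = 3·11.9 = 35.7.
W^SO = (Σα)·X^SO − ½·3·(Σα)² = (3/2)·11.9² = 212.415.
Deadweight loss = W^SO − W^NE = 94.83.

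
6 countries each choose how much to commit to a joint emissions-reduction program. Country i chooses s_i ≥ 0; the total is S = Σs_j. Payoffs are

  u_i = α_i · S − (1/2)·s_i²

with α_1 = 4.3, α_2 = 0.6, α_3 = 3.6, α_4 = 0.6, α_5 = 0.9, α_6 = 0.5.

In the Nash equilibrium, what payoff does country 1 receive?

Country i's FOC: ∂u_i/∂s_i = α_i − s_i = 0, so s_i* = α_i.
NE contributions = (4.3, 0.6, 3.6, 0.6, 0.9, 0.5); S = 10.5.
u_1 = α_1·S − ½·(s_1)² = 4.3·10.5 − ½·4.3² = 35.905.

35.905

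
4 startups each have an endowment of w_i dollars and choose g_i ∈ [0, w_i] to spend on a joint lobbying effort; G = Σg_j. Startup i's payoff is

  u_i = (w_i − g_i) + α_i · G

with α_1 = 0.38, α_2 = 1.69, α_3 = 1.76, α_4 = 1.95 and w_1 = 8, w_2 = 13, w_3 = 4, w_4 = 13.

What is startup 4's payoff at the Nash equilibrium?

58.5

∂u_i/∂g_i = α_i − 1, so startup i contributes w_i if α_i > 1, else 0.
α_i > 1 for i ∈ {2, 3, 4}; NE contributions (0, 13, 4, 13), G = 30.
u_4 = (13 − 13) + 1.95·30 = 58.5.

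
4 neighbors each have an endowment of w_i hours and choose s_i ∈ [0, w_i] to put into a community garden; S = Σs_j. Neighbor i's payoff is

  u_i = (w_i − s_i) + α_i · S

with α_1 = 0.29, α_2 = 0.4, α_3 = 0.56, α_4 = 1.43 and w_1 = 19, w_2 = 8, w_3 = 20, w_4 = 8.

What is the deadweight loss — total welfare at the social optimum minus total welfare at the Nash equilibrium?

78.96

∂u_i/∂s_i = α_i − 1, so neighbor i contributes w_i if α_i > 1, else 0.
α_i > 1 for i ∈ {4}; NE contributions (0, 0, 0, 8), S = 8.
W^NE = Σw_i − S^NE + (Σα_i)·S^NE = 55 + 1.68·8 = 68.44.
Planner: ∂(Σu_j)/∂s_i = Σα_j − 1 = 1.68 > 0, so everyone contributes w_i; S^SO = 55, W^SO = 55 + 1.68·55 = 147.4.
Deadweight loss = 78.96.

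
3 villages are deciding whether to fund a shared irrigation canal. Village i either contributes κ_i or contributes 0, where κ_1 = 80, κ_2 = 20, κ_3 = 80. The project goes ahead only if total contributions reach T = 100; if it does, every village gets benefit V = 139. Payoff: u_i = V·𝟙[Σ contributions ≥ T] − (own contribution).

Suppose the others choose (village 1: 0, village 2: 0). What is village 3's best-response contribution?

Others' total = 0. Even contributing 80 gives 80 < 100: no benefit either way.
Best response: 0.

0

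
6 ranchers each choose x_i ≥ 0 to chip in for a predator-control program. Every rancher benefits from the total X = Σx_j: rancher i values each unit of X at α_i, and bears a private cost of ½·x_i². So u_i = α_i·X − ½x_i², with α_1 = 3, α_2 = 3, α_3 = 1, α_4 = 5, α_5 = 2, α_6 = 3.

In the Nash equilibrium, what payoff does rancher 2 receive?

46.5

Rancher i's FOC: ∂u_i/∂x_i = α_i − x_i = 0, so x_i* = α_i.
NE contributions = (3, 3, 1, 5, 2, 3); X = 17.
u_2 = α_2·X − ½·(x_2)² = 3·17 − ½·3² = 46.5.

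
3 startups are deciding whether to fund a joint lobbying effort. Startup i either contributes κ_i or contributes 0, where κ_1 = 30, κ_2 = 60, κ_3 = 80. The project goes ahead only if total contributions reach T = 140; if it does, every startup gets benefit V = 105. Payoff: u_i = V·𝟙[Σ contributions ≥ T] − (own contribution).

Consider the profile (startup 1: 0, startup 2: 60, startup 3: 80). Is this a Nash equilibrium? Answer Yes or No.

Total = 140 ≥ 140: provided.
Startup 1 (pledges 0, payoff 105): pledging 30 → total 170, payoff 75. No gain.
Startup 2 (pledges 60, payoff 45): dropping to 0 → total 80, payoff 0. No gain.
Startup 3 (pledges 80, payoff 25): dropping to 0 → total 60, payoff 0. No gain.

Yes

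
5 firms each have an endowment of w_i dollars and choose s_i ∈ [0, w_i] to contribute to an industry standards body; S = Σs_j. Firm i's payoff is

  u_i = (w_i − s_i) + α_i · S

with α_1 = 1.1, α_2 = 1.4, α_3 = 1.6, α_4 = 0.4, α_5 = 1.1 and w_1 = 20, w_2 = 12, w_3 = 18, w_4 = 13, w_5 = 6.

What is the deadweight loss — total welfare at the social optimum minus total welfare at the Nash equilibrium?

∂u_i/∂s_i = α_i − 1, so firm i contributes w_i if α_i > 1, else 0.
α_i > 1 for i ∈ {1, 2, 3, 5}; NE contributions (20, 12, 18, 0, 6), S = 56.
W^NE = Σw_i − S^NE + (Σα_i)·S^NE = 69 + 4.6·56 = 326.6.
Planner: ∂(Σu_j)/∂s_i = Σα_j − 1 = 4.6 > 0, so everyone contributes w_i; S^SO = 69, W^SO = 69 + 4.6·69 = 386.4.
Deadweight loss = 59.8.

59.8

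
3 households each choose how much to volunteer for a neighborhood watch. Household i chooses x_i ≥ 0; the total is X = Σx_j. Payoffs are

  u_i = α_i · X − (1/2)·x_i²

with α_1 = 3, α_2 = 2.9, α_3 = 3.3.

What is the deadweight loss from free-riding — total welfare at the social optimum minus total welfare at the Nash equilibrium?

Household i's FOC: ∂u_i/∂x_i = α_i − x_i = 0, so x_i* = α_i.
NE contributions = (3, 2.9, 3.3); X = 9.2.
W^NE = (Σα)·X − ½Σα_i² = 9.2² − ½·28.3 = 70.49.
Planner sets x_i = Σα_j = 9.2 for every i, so X^SO = 3·9.2 = 27.6.
W^SO = (Σα)·X^SO − ½·3·(Σα)² = (3/2)·9.2² = 126.96.
Deadweight loss = W^SO − W^NE = 56.47.

56.47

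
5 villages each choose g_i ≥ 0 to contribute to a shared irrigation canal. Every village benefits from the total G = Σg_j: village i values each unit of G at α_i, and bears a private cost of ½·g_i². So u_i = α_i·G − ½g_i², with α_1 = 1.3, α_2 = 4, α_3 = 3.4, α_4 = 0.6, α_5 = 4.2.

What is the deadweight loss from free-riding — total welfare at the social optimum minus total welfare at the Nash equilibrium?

Village i's FOC: ∂u_i/∂g_i = α_i − g_i = 0, so g_i* = α_i.
NE contributions = (1.3, 4, 3.4, 0.6, 4.2); G = 13.5.
W^NE = (Σα)·G − ½Σα_i² = 13.5² − ½·47.25 = 158.625.
Planner sets g_i = Σα_j = 13.5 for every i, so G^SO = 5·13.5 = 67.5.
W^SO = (Σα)·G^SO − ½·5·(Σα)² = (5/2)·13.5² = 455.625.
Deadweight loss = W^SO − W^NE = 297.

297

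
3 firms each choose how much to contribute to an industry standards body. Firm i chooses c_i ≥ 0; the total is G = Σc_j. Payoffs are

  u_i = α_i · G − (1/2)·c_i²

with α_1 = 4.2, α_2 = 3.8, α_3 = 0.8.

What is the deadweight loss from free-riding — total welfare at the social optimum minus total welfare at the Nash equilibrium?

Firm i's FOC: ∂u_i/∂c_i = α_i − c_i = 0, so c_i* = α_i.
NE contributions = (4.2, 3.8, 0.8); G = 8.8.
W^NE = (Σα)·G − ½Σα_i² = 8.8² − ½·32.72 = 61.08.
Planner sets c_i = Σα_j = 8.8 for every i, so G^SO = 3·8.8 = 26.4.
W^SO = (Σα)·G^SO − ½·3·(Σα)² = (3/2)·8.8² = 116.16.
Deadweight loss = W^SO − W^NE = 55.08.

55.08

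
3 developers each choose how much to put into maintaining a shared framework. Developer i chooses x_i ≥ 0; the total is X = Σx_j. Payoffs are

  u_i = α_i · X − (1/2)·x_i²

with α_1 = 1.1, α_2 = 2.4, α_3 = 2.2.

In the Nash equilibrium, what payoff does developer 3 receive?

Developer i's FOC: ∂u_i/∂x_i = α_i − x_i = 0, so x_i* = α_i.
NE contributions = (1.1, 2.4, 2.2); X = 5.7.
u_3 = α_3·X − ½·(x_3)² = 2.2·5.7 − ½·2.2² = 10.12.

10.12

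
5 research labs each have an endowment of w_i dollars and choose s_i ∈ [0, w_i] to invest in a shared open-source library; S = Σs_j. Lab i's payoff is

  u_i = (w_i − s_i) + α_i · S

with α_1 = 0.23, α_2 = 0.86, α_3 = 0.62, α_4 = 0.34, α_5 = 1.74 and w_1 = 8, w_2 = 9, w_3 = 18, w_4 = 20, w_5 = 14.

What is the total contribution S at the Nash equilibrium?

∂u_i/∂s_i = α_i − 1, so lab i contributes w_i if α_i > 1, else 0.
α_i > 1 for i ∈ {5}; NE contributions (0, 0, 0, 0, 14), S = 14.

14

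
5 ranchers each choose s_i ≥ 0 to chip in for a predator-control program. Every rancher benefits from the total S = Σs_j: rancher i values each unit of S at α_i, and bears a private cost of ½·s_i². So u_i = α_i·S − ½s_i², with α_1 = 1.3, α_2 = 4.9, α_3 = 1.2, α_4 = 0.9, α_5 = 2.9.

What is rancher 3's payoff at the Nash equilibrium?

12.72

Rancher i's FOC: ∂u_i/∂s_i = α_i − s_i = 0, so s_i* = α_i.
NE contributions = (1.3, 4.9, 1.2, 0.9, 2.9); S = 11.2.
u_3 = α_3·S − ½·(s_3)² = 1.2·11.2 − ½·1.2² = 12.72.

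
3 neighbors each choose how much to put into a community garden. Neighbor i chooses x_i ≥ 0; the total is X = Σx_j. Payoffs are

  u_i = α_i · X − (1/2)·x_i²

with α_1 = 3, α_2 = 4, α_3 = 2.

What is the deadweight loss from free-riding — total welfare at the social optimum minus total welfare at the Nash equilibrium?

55

Neighbor i's FOC: ∂u_i/∂x_i = α_i − x_i = 0, so x_i* = α_i.
NE contributions = (3, 4, 2); X = 9.
W^NE = (Σα)·X − ½Σα_i² = 9² − ½·29 = 66.5.
Planner sets x_i = Σα_j = 9 for every i, so X^SO = 3·9 = 27.
W^SO = (Σα)·X^SO − ½·3·(Σα)² = (3/2)·9² = 121.5.
Deadweight loss = W^SO − W^NE = 55.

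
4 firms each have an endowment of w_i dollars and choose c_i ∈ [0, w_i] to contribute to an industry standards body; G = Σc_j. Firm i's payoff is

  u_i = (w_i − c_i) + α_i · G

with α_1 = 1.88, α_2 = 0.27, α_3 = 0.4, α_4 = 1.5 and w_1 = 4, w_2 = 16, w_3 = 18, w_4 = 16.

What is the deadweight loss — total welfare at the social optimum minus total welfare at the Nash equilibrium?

∂u_i/∂c_i = α_i − 1, so firm i contributes w_i if α_i > 1, else 0.
α_i > 1 for i ∈ {1, 4}; NE contributions (4, 0, 0, 16), G = 20.
W^NE = Σw_i − G^NE + (Σα_i)·G^NE = 54 + 3.05·20 = 115.
Planner: ∂(Σu_j)/∂c_i = Σα_j − 1 = 3.05 > 0, so everyone contributes w_i; G^SO = 54, W^SO = 54 + 3.05·54 = 218.7.
Deadweight loss = 103.7.

103.7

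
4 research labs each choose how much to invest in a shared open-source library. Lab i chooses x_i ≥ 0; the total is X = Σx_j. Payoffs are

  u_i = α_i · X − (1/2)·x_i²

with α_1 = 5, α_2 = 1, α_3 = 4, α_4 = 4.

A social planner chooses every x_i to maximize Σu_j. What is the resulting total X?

Planner FOC: ∂(Σu_j)/∂x_i = (Σα_j) − x_i = 0, so x_i^SO = Σα_j = 14 for every i; X^SO = 56.

56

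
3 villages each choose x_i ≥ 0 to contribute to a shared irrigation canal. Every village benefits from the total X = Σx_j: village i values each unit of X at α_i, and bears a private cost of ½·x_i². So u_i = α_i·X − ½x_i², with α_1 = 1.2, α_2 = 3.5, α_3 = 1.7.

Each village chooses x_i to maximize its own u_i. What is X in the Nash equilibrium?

Village i's FOC: ∂u_i/∂x_i = α_i − x_i = 0, so x_i* = α_i.
NE contributions = (1.2, 3.5, 1.7); X = 6.4.

6.4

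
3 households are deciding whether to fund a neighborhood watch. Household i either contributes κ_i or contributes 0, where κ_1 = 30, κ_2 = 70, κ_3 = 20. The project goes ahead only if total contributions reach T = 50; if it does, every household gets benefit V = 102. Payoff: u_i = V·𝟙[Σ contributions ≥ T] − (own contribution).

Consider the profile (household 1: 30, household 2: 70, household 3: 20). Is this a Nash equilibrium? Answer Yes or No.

Total = 120 ≥ 50: provided.
Household 1 (pledges 30, payoff 72): dropping to 0 → total 90, payoff 102. Profitable deviation.

No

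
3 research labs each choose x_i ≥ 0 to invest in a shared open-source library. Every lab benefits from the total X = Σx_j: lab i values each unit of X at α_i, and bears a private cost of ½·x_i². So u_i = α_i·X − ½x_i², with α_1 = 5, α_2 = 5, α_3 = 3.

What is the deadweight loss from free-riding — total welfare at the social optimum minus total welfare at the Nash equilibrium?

114

Lab i's FOC: ∂u_i/∂x_i = α_i − x_i = 0, so x_i* = α_i.
NE contributions = (5, 5, 3); X = 13.
W^NE = (Σα)·X − ½Σα_i² = 13² − ½·59 = 139.5.
Planner sets x_i = Σα_j = 13 for every i, so X^SO = 3·13 = 39.
W^SO = (Σα)·X^SO − ½·3·(Σα)² = (3/2)·13² = 253.5.
Deadweight loss = W^SO − W^NE = 114.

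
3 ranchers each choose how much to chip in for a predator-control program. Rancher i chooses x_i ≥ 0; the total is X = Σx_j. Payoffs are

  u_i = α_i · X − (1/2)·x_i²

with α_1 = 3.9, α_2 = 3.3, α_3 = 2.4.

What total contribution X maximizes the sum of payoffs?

28.8

Planner FOC: ∂(Σu_j)/∂x_i = (Σα_j) − x_i = 0, so x_i^SO = Σα_j = 9.6 for every i; X^SO = 28.8.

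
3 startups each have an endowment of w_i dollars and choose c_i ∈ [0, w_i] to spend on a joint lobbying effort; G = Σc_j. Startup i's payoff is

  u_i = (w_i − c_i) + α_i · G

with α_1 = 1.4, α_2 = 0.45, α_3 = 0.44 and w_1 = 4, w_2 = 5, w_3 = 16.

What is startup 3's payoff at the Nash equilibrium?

17.76

∂u_i/∂c_i = α_i − 1, so startup i contributes w_i if α_i > 1, else 0.
α_i > 1 for i ∈ {1}; NE contributions (4, 0, 0), G = 4.
u_3 = (16 − 0) + 0.44·4 = 17.76.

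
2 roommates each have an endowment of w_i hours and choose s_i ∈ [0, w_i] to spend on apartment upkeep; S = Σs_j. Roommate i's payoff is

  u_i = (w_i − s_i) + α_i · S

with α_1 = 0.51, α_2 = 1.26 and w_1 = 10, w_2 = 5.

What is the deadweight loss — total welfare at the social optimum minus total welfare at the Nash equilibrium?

∂u_i/∂s_i = α_i − 1, so roommate i contributes w_i if α_i > 1, else 0.
α_i > 1 for i ∈ {2}; NE contributions (0, 5), S = 5.
W^NE = Σw_i − S^NE + (Σα_i)·S^NE = 15 + 0.77·5 = 18.85.
Planner: ∂(Σu_j)/∂s_i = Σα_j − 1 = 0.77 > 0, so everyone contributes w_i; S^SO = 15, W^SO = 15 + 0.77·15 = 26.55.
Deadweight loss = 7.7.

7.7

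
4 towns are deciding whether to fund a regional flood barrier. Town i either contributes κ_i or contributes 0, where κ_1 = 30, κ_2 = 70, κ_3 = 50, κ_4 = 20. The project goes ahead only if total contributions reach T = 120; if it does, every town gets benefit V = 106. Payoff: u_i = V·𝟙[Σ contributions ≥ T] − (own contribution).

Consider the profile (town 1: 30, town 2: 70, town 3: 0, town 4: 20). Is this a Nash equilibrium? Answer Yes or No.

Yes

Total = 120 ≥ 120: provided.
Town 1 (pledges 30, payoff 76): dropping to 0 → total 90, payoff 0. No gain.
Town 2 (pledges 70, payoff 36): dropping to 0 → total 50, payoff 0. No gain.
Town 3 (pledges 0, payoff 106): pledging 50 → total 170, payoff 56. No gain.
Town 4 (pledges 20, payoff 86): dropping to 0 → total 100, payoff 0. No gain.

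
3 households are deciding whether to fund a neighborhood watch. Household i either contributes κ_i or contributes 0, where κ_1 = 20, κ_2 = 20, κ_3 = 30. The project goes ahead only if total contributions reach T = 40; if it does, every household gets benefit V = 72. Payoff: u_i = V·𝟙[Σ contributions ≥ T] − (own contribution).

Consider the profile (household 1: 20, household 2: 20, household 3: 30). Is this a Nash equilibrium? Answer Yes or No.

Total = 70 ≥ 40: provided.
Household 1 (pledges 20, payoff 52): dropping to 0 → total 50, payoff 72. Profitable deviation.

No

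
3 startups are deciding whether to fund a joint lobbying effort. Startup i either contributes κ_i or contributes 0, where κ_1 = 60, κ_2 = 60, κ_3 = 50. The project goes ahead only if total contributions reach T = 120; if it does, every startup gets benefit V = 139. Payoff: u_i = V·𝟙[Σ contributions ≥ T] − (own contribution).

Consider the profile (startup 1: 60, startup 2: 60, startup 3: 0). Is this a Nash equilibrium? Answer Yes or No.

Total = 120 ≥ 120: provided.
Startup 1 (pledges 60, payoff 79): dropping to 0 → total 60, payoff 0. No gain.
Startup 2 (pledges 60, payoff 79): dropping to 0 → total 60, payoff 0. No gain.
Startup 3 (pledges 0, payoff 139): pledging 50 → total 170, payoff 89. No gain.

Yes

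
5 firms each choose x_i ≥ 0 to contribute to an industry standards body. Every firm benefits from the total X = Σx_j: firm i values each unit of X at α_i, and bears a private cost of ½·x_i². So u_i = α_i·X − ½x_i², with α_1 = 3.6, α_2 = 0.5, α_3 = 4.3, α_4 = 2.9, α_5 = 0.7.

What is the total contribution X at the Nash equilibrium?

12

Firm i's FOC: ∂u_i/∂x_i = α_i − x_i = 0, so x_i* = α_i.
NE contributions = (3.6, 0.5, 4.3, 2.9, 0.7); X = 12.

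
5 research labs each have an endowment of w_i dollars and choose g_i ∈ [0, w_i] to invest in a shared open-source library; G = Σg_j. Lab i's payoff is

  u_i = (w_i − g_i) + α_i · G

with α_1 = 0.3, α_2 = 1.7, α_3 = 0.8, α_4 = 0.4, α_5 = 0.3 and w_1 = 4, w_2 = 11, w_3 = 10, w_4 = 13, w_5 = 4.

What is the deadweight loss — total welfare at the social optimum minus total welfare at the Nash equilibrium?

∂u_i/∂g_i = α_i − 1, so lab i contributes w_i if α_i > 1, else 0.
α_i > 1 for i ∈ {2}; NE contributions (0, 11, 0, 0, 0), G = 11.
W^NE = Σw_i − G^NE + (Σα_i)·G^NE = 42 + 2.5·11 = 69.5.
Planner: ∂(Σu_j)/∂g_i = Σα_j − 1 = 2.5 > 0, so everyone contributes w_i; G^SO = 42, W^SO = 42 + 2.5·42 = 147.
Deadweight loss = 77.5.

77.5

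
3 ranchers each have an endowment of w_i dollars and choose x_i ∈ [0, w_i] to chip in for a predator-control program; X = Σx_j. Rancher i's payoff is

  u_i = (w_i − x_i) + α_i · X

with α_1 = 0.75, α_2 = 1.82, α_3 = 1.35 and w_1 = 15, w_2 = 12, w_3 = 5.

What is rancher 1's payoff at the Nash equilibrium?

27.75

∂u_i/∂x_i = α_i − 1, so rancher i contributes w_i if α_i > 1, else 0.
α_i > 1 for i ∈ {2, 3}; NE contributions (0, 12, 5), X = 17.
u_1 = (15 − 0) + 0.75·17 = 27.75.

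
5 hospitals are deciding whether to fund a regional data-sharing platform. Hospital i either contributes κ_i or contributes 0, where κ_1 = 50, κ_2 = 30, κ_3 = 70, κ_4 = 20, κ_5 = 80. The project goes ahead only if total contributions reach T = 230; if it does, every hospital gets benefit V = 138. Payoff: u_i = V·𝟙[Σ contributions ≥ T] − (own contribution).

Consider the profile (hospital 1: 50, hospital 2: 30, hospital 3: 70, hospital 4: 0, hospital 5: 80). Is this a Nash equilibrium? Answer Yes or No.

Yes

Total = 230 ≥ 230: provided.
Hospital 1 (pledges 50, payoff 88): dropping to 0 → total 180, payoff 0. No gain.
Hospital 2 (pledges 30, payoff 108): dropping to 0 → total 200, payoff 0. No gain.
Hospital 3 (pledges 70, payoff 68): dropping to 0 → total 160, payoff 0. No gain.
Hospital 4 (pledges 0, payoff 138): pledging 20 → total 250, payoff 118. No gain.
Hospital 5 (pledges 80, payoff 58): dropping to 0 → total 150, payoff 0. No gain.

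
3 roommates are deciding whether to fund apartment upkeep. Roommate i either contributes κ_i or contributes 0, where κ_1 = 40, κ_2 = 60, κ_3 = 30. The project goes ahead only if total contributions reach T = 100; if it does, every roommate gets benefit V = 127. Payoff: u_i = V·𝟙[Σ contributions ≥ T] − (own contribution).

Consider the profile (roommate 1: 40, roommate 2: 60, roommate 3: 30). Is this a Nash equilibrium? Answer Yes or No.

Total = 130 ≥ 100: provided.
Roommate 1 (pledges 40, payoff 87): dropping to 0 → total 90, payoff 0. No gain.
Roommate 2 (pledges 60, payoff 67): dropping to 0 → total 70, payoff 0. No gain.
Roommate 3 (pledges 30, payoff 97): dropping to 0 → total 100, payoff 127. Profitable deviation.

No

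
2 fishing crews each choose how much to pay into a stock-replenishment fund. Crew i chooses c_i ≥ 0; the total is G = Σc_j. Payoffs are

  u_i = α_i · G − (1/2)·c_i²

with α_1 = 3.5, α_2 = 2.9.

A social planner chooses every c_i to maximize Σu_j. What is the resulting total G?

12.8

Planner FOC: ∂(Σu_j)/∂c_i = (Σα_j) − c_i = 0, so c_i^SO = Σα_j = 6.4 for every i; G^SO = 12.8.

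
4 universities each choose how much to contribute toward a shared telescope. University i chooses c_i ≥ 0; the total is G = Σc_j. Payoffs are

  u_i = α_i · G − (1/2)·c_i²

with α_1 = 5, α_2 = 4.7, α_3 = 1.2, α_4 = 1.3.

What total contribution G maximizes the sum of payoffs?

Planner FOC: ∂(Σu_j)/∂c_i = (Σα_j) − c_i = 0, so c_i^SO = Σα_j = 12.2 for every i; G^SO = 48.8.

48.8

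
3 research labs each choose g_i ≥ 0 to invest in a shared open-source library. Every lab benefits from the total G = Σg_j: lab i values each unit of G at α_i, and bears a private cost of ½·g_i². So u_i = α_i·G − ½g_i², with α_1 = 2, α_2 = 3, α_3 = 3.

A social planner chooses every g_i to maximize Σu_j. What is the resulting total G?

Planner FOC: ∂(Σu_j)/∂g_i = (Σα_j) − g_i = 0, so g_i^SO = Σα_j = 8 for every i; G^SO = 24.

24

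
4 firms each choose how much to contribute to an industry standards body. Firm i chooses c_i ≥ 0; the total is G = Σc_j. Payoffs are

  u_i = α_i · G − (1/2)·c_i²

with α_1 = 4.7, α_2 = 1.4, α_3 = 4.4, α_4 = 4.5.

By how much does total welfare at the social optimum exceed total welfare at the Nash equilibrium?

Firm i's FOC: ∂u_i/∂c_i = α_i − c_i = 0, so c_i* = α_i.
NE contributions = (4.7, 1.4, 4.4, 4.5); G = 15.
W^NE = (Σα)·G − ½Σα_i² = 15² − ½·63.66 = 193.17.
Planner sets c_i = Σα_j = 15 for every i, so G^SO = 4·15 = 60.
W^SO = (Σα)·G^SO − ½·4·(Σα)² = (4/2)·15² = 450.
Deadweight loss = W^SO − W^NE = 256.83.

256.83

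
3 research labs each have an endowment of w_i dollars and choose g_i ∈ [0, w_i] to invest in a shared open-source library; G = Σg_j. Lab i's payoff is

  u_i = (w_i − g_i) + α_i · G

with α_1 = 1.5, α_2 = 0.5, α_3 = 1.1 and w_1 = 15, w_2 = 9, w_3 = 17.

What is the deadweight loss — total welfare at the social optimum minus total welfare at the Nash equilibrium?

18.9

∂u_i/∂g_i = α_i − 1, so lab i contributes w_i if α_i > 1, else 0.
α_i > 1 for i ∈ {1, 3}; NE contributions (15, 0, 17), G = 32.
W^NE = Σw_i − G^NE + (Σα_i)·G^NE = 41 + 2.1·32 = 108.2.
Planner: ∂(Σu_j)/∂g_i = Σα_j − 1 = 2.1 > 0, so everyone contributes w_i; G^SO = 41, W^SO = 41 + 2.1·41 = 127.1.
Deadweight loss = 18.9.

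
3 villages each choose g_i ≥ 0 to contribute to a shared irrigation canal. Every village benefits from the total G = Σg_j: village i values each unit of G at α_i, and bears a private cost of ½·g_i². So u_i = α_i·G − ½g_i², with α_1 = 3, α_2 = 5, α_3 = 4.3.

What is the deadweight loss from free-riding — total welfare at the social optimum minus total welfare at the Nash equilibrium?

Village i's FOC: ∂u_i/∂g_i = α_i − g_i = 0, so g_i* = α_i.
NE contributions = (3, 5, 4.3); G = 12.3.
W^NE = (Σα)·G − ½Σα_i² = 12.3² − ½·52.49 = 125.045.
Planner sets g_i = Σα_j = 12.3 for every i, so G^SO = 3·12.3 = 36.9.
W^SO = (Σα)·G^SO − ½·3·(Σα)² = (3/2)·12.3² = 226.935.
Deadweight loss = W^SO − W^NE = 101.89.

101.89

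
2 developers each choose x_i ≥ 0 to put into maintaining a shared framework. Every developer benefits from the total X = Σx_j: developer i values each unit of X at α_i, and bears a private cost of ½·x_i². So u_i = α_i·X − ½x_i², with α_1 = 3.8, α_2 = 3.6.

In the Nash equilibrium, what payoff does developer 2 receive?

20.16

Developer i's FOC: ∂u_i/∂x_i = α_i − x_i = 0, so x_i* = α_i.
NE contributions = (3.8, 3.6); X = 7.4.
u_2 = α_2·X − ½·(x_2)² = 3.6·7.4 − ½·3.6² = 20.16.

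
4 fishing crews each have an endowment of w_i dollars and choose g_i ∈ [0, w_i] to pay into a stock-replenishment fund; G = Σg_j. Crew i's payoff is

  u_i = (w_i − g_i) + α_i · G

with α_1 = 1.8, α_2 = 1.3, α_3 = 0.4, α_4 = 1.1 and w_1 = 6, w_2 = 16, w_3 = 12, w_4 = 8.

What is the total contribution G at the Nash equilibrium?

∂u_i/∂g_i = α_i − 1, so crew i contributes w_i if α_i > 1, else 0.
α_i > 1 for i ∈ {1, 2, 4}; NE contributions (6, 16, 0, 8), G = 30.

30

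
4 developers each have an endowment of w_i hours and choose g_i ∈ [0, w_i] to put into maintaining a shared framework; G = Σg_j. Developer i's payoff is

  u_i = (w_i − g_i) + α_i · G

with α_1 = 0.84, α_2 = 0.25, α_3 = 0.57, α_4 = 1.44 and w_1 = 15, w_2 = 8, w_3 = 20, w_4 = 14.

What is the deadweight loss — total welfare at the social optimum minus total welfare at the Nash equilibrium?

90.3

∂u_i/∂g_i = α_i − 1, so developer i contributes w_i if α_i > 1, else 0.
α_i > 1 for i ∈ {4}; NE contributions (0, 0, 0, 14), G = 14.
W^NE = Σw_i − G^NE + (Σα_i)·G^NE = 57 + 2.1·14 = 86.4.
Planner: ∂(Σu_j)/∂g_i = Σα_j − 1 = 2.1 > 0, so everyone contributes w_i; G^SO = 57, W^SO = 57 + 2.1·57 = 176.7.
Deadweight loss = 90.3.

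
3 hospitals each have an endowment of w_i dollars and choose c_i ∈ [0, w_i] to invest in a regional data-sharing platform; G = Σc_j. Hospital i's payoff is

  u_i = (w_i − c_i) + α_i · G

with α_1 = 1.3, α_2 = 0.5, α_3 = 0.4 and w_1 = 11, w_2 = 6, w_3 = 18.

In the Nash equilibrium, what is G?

11

∂u_i/∂c_i = α_i − 1, so hospital i contributes w_i if α_i > 1, else 0.
α_i > 1 for i ∈ {1}; NE contributions (11, 0, 0), G = 11.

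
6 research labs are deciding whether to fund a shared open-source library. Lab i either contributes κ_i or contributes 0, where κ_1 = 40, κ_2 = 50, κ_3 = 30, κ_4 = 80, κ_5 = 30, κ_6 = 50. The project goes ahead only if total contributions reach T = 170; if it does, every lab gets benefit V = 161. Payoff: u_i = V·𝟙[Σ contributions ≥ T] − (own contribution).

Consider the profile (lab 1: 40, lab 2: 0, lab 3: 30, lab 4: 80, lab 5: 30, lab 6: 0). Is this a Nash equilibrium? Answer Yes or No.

Yes

Total = 180 ≥ 170: provided.
Lab 1 (pledges 40, payoff 121): dropping to 0 → total 140, payoff 0. No gain.
Lab 2 (pledges 0, payoff 161): pledging 50 → total 230, payoff 111. No gain.
Lab 3 (pledges 30, payoff 131): dropping to 0 → total 150, payoff 0. No gain.
Lab 4 (pledges 80, payoff 81): dropping to 0 → total 100, payoff 0. No gain.
Lab 5 (pledges 30, payoff 131): dropping to 0 → total 150, payoff 0. No gain.
Lab 6 (pledges 0, payoff 161): pledging 50 → total 230, payoff 111. No gain.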